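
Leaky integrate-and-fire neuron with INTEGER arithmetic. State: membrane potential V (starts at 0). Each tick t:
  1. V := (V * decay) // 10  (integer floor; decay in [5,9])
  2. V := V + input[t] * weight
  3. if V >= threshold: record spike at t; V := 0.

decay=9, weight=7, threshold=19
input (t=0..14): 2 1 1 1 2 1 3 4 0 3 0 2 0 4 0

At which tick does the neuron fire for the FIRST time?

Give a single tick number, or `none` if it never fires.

Answer: 1

Derivation:
t=0: input=2 -> V=14
t=1: input=1 -> V=0 FIRE
t=2: input=1 -> V=7
t=3: input=1 -> V=13
t=4: input=2 -> V=0 FIRE
t=5: input=1 -> V=7
t=6: input=3 -> V=0 FIRE
t=7: input=4 -> V=0 FIRE
t=8: input=0 -> V=0
t=9: input=3 -> V=0 FIRE
t=10: input=0 -> V=0
t=11: input=2 -> V=14
t=12: input=0 -> V=12
t=13: input=4 -> V=0 FIRE
t=14: input=0 -> V=0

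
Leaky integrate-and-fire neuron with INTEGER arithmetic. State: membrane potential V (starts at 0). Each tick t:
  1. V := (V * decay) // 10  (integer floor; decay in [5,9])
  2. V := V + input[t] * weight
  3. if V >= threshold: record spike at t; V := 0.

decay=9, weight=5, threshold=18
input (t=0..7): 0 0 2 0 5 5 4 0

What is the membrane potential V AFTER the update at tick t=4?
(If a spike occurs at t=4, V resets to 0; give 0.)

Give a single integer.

Answer: 0

Derivation:
t=0: input=0 -> V=0
t=1: input=0 -> V=0
t=2: input=2 -> V=10
t=3: input=0 -> V=9
t=4: input=5 -> V=0 FIRE
t=5: input=5 -> V=0 FIRE
t=6: input=4 -> V=0 FIRE
t=7: input=0 -> V=0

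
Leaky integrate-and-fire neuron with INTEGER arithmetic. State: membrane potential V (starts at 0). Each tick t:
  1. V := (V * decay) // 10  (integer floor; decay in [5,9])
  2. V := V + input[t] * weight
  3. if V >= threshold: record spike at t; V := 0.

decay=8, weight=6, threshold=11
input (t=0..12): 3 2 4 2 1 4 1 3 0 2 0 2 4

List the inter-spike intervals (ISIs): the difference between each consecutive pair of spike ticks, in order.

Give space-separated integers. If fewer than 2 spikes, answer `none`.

Answer: 1 1 1 2 2 2 2 1

Derivation:
t=0: input=3 -> V=0 FIRE
t=1: input=2 -> V=0 FIRE
t=2: input=4 -> V=0 FIRE
t=3: input=2 -> V=0 FIRE
t=4: input=1 -> V=6
t=5: input=4 -> V=0 FIRE
t=6: input=1 -> V=6
t=7: input=3 -> V=0 FIRE
t=8: input=0 -> V=0
t=9: input=2 -> V=0 FIRE
t=10: input=0 -> V=0
t=11: input=2 -> V=0 FIRE
t=12: input=4 -> V=0 FIRE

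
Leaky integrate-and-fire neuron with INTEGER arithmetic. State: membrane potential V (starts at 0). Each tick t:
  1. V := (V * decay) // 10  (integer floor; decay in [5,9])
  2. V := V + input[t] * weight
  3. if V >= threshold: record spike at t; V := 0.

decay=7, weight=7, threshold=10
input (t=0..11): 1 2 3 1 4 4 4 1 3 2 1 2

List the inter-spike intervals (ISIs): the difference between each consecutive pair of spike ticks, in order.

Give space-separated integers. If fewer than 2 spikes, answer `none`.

Answer: 1 2 1 1 2 1 2

Derivation:
t=0: input=1 -> V=7
t=1: input=2 -> V=0 FIRE
t=2: input=3 -> V=0 FIRE
t=3: input=1 -> V=7
t=4: input=4 -> V=0 FIRE
t=5: input=4 -> V=0 FIRE
t=6: input=4 -> V=0 FIRE
t=7: input=1 -> V=7
t=8: input=3 -> V=0 FIRE
t=9: input=2 -> V=0 FIRE
t=10: input=1 -> V=7
t=11: input=2 -> V=0 FIRE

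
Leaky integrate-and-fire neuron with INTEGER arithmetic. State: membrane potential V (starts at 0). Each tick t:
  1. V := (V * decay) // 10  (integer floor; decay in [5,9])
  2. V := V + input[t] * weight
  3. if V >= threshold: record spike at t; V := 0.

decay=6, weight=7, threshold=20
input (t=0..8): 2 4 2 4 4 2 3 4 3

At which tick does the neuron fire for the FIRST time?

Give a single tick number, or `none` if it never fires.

Answer: 1

Derivation:
t=0: input=2 -> V=14
t=1: input=4 -> V=0 FIRE
t=2: input=2 -> V=14
t=3: input=4 -> V=0 FIRE
t=4: input=4 -> V=0 FIRE
t=5: input=2 -> V=14
t=6: input=3 -> V=0 FIRE
t=7: input=4 -> V=0 FIRE
t=8: input=3 -> V=0 FIRE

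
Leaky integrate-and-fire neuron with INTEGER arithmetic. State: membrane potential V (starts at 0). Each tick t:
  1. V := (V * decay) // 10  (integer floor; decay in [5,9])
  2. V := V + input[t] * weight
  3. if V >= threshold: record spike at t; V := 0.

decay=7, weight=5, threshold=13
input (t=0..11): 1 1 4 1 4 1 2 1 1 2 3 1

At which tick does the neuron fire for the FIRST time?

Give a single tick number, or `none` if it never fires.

t=0: input=1 -> V=5
t=1: input=1 -> V=8
t=2: input=4 -> V=0 FIRE
t=3: input=1 -> V=5
t=4: input=4 -> V=0 FIRE
t=5: input=1 -> V=5
t=6: input=2 -> V=0 FIRE
t=7: input=1 -> V=5
t=8: input=1 -> V=8
t=9: input=2 -> V=0 FIRE
t=10: input=3 -> V=0 FIRE
t=11: input=1 -> V=5

Answer: 2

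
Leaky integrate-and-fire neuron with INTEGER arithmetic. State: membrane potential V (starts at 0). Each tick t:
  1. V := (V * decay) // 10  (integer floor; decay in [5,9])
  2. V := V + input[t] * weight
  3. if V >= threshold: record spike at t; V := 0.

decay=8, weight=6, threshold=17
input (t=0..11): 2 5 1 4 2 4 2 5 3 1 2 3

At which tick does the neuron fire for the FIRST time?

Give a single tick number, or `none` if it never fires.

t=0: input=2 -> V=12
t=1: input=5 -> V=0 FIRE
t=2: input=1 -> V=6
t=3: input=4 -> V=0 FIRE
t=4: input=2 -> V=12
t=5: input=4 -> V=0 FIRE
t=6: input=2 -> V=12
t=7: input=5 -> V=0 FIRE
t=8: input=3 -> V=0 FIRE
t=9: input=1 -> V=6
t=10: input=2 -> V=16
t=11: input=3 -> V=0 FIRE

Answer: 1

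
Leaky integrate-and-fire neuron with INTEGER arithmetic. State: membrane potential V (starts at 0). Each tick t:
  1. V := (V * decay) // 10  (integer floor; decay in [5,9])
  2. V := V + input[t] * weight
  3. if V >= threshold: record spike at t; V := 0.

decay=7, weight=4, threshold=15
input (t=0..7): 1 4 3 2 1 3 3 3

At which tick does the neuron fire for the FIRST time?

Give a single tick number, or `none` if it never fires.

t=0: input=1 -> V=4
t=1: input=4 -> V=0 FIRE
t=2: input=3 -> V=12
t=3: input=2 -> V=0 FIRE
t=4: input=1 -> V=4
t=5: input=3 -> V=14
t=6: input=3 -> V=0 FIRE
t=7: input=3 -> V=12

Answer: 1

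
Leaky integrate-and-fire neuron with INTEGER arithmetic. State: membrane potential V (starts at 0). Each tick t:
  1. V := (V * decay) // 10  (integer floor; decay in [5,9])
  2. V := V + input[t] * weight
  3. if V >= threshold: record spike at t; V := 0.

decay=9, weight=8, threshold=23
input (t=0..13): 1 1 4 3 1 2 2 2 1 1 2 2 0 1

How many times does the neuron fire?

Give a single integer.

Answer: 5

Derivation:
t=0: input=1 -> V=8
t=1: input=1 -> V=15
t=2: input=4 -> V=0 FIRE
t=3: input=3 -> V=0 FIRE
t=4: input=1 -> V=8
t=5: input=2 -> V=0 FIRE
t=6: input=2 -> V=16
t=7: input=2 -> V=0 FIRE
t=8: input=1 -> V=8
t=9: input=1 -> V=15
t=10: input=2 -> V=0 FIRE
t=11: input=2 -> V=16
t=12: input=0 -> V=14
t=13: input=1 -> V=20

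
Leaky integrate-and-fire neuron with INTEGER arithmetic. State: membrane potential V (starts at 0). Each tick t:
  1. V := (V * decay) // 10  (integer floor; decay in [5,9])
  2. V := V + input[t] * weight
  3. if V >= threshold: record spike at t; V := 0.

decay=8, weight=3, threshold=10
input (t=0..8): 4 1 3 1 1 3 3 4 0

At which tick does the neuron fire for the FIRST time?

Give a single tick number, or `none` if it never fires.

Answer: 0

Derivation:
t=0: input=4 -> V=0 FIRE
t=1: input=1 -> V=3
t=2: input=3 -> V=0 FIRE
t=3: input=1 -> V=3
t=4: input=1 -> V=5
t=5: input=3 -> V=0 FIRE
t=6: input=3 -> V=9
t=7: input=4 -> V=0 FIRE
t=8: input=0 -> V=0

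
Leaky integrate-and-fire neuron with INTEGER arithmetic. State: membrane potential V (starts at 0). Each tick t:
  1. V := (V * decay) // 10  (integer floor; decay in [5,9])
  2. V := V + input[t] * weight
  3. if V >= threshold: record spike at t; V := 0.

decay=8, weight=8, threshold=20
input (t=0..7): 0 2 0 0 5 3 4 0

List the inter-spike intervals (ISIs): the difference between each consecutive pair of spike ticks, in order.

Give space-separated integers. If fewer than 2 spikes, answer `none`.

Answer: 1 1

Derivation:
t=0: input=0 -> V=0
t=1: input=2 -> V=16
t=2: input=0 -> V=12
t=3: input=0 -> V=9
t=4: input=5 -> V=0 FIRE
t=5: input=3 -> V=0 FIRE
t=6: input=4 -> V=0 FIRE
t=7: input=0 -> V=0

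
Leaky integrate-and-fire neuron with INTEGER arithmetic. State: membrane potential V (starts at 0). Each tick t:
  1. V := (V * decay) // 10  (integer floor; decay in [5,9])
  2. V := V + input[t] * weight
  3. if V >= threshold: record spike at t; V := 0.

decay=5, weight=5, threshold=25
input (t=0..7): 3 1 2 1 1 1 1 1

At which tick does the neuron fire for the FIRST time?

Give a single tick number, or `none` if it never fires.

Answer: none

Derivation:
t=0: input=3 -> V=15
t=1: input=1 -> V=12
t=2: input=2 -> V=16
t=3: input=1 -> V=13
t=4: input=1 -> V=11
t=5: input=1 -> V=10
t=6: input=1 -> V=10
t=7: input=1 -> V=10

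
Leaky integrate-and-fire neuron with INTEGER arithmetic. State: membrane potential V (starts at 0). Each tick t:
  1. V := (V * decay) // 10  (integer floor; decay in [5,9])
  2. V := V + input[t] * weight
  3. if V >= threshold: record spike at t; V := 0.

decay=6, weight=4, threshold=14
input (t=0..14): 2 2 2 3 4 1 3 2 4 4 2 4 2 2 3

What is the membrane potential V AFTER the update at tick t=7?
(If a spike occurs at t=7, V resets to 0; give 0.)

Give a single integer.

Answer: 8

Derivation:
t=0: input=2 -> V=8
t=1: input=2 -> V=12
t=2: input=2 -> V=0 FIRE
t=3: input=3 -> V=12
t=4: input=4 -> V=0 FIRE
t=5: input=1 -> V=4
t=6: input=3 -> V=0 FIRE
t=7: input=2 -> V=8
t=8: input=4 -> V=0 FIRE
t=9: input=4 -> V=0 FIRE
t=10: input=2 -> V=8
t=11: input=4 -> V=0 FIRE
t=12: input=2 -> V=8
t=13: input=2 -> V=12
t=14: input=3 -> V=0 FIRE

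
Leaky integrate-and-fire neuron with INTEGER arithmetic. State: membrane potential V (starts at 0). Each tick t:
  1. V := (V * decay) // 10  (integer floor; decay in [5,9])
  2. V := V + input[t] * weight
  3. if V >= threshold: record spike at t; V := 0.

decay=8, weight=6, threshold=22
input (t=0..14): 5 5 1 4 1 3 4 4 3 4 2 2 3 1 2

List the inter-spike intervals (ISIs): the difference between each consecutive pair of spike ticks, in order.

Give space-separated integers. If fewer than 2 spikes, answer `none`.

Answer: 1 2 2 1 1 2 3

Derivation:
t=0: input=5 -> V=0 FIRE
t=1: input=5 -> V=0 FIRE
t=2: input=1 -> V=6
t=3: input=4 -> V=0 FIRE
t=4: input=1 -> V=6
t=5: input=3 -> V=0 FIRE
t=6: input=4 -> V=0 FIRE
t=7: input=4 -> V=0 FIRE
t=8: input=3 -> V=18
t=9: input=4 -> V=0 FIRE
t=10: input=2 -> V=12
t=11: input=2 -> V=21
t=12: input=3 -> V=0 FIRE
t=13: input=1 -> V=6
t=14: input=2 -> V=16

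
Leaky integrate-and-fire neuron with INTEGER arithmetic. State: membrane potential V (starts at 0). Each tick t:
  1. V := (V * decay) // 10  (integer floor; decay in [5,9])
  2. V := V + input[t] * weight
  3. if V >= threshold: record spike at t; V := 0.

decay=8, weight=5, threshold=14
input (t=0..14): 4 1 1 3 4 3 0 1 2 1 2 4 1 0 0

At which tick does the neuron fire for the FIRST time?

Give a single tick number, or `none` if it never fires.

t=0: input=4 -> V=0 FIRE
t=1: input=1 -> V=5
t=2: input=1 -> V=9
t=3: input=3 -> V=0 FIRE
t=4: input=4 -> V=0 FIRE
t=5: input=3 -> V=0 FIRE
t=6: input=0 -> V=0
t=7: input=1 -> V=5
t=8: input=2 -> V=0 FIRE
t=9: input=1 -> V=5
t=10: input=2 -> V=0 FIRE
t=11: input=4 -> V=0 FIRE
t=12: input=1 -> V=5
t=13: input=0 -> V=4
t=14: input=0 -> V=3

Answer: 0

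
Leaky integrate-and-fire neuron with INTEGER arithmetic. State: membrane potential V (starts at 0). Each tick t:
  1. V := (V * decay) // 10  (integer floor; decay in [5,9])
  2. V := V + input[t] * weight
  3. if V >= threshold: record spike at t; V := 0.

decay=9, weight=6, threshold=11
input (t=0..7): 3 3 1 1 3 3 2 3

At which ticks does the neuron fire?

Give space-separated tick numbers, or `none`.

t=0: input=3 -> V=0 FIRE
t=1: input=3 -> V=0 FIRE
t=2: input=1 -> V=6
t=3: input=1 -> V=0 FIRE
t=4: input=3 -> V=0 FIRE
t=5: input=3 -> V=0 FIRE
t=6: input=2 -> V=0 FIRE
t=7: input=3 -> V=0 FIRE

Answer: 0 1 3 4 5 6 7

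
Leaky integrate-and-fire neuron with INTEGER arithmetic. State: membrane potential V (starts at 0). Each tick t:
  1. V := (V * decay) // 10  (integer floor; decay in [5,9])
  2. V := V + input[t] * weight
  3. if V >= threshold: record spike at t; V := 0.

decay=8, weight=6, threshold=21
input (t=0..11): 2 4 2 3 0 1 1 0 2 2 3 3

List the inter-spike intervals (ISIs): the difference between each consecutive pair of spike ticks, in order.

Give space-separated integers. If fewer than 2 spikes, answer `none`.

t=0: input=2 -> V=12
t=1: input=4 -> V=0 FIRE
t=2: input=2 -> V=12
t=3: input=3 -> V=0 FIRE
t=4: input=0 -> V=0
t=5: input=1 -> V=6
t=6: input=1 -> V=10
t=7: input=0 -> V=8
t=8: input=2 -> V=18
t=9: input=2 -> V=0 FIRE
t=10: input=3 -> V=18
t=11: input=3 -> V=0 FIRE

Answer: 2 6 2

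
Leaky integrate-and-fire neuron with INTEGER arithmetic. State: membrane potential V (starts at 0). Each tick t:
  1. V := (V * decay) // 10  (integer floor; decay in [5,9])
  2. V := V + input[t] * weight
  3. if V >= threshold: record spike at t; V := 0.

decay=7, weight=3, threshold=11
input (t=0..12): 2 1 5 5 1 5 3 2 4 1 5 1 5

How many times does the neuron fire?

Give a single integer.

t=0: input=2 -> V=6
t=1: input=1 -> V=7
t=2: input=5 -> V=0 FIRE
t=3: input=5 -> V=0 FIRE
t=4: input=1 -> V=3
t=5: input=5 -> V=0 FIRE
t=6: input=3 -> V=9
t=7: input=2 -> V=0 FIRE
t=8: input=4 -> V=0 FIRE
t=9: input=1 -> V=3
t=10: input=5 -> V=0 FIRE
t=11: input=1 -> V=3
t=12: input=5 -> V=0 FIRE

Answer: 7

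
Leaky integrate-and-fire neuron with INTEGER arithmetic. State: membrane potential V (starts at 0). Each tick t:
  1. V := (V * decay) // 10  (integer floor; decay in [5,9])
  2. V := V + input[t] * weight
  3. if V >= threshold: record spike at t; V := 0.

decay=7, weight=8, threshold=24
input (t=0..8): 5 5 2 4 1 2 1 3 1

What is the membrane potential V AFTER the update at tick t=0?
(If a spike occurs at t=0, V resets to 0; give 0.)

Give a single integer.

t=0: input=5 -> V=0 FIRE
t=1: input=5 -> V=0 FIRE
t=2: input=2 -> V=16
t=3: input=4 -> V=0 FIRE
t=4: input=1 -> V=8
t=5: input=2 -> V=21
t=6: input=1 -> V=22
t=7: input=3 -> V=0 FIRE
t=8: input=1 -> V=8

Answer: 0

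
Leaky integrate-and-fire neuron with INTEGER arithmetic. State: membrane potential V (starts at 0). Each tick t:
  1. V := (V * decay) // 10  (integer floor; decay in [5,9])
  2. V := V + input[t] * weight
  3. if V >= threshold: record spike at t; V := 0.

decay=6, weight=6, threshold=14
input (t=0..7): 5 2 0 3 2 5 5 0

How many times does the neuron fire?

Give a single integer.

t=0: input=5 -> V=0 FIRE
t=1: input=2 -> V=12
t=2: input=0 -> V=7
t=3: input=3 -> V=0 FIRE
t=4: input=2 -> V=12
t=5: input=5 -> V=0 FIRE
t=6: input=5 -> V=0 FIRE
t=7: input=0 -> V=0

Answer: 4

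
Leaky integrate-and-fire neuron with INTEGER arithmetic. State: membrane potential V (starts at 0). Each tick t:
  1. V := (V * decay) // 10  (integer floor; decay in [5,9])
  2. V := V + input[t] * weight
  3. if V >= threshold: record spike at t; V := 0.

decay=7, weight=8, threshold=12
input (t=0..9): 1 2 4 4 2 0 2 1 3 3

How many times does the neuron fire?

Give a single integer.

t=0: input=1 -> V=8
t=1: input=2 -> V=0 FIRE
t=2: input=4 -> V=0 FIRE
t=3: input=4 -> V=0 FIRE
t=4: input=2 -> V=0 FIRE
t=5: input=0 -> V=0
t=6: input=2 -> V=0 FIRE
t=7: input=1 -> V=8
t=8: input=3 -> V=0 FIRE
t=9: input=3 -> V=0 FIRE

Answer: 7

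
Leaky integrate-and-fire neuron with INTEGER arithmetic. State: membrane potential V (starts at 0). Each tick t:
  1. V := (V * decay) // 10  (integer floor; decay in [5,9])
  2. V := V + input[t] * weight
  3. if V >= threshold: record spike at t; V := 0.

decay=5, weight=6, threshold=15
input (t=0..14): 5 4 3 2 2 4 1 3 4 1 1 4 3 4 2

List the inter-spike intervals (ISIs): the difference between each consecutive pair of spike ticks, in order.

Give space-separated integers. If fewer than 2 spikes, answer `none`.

t=0: input=5 -> V=0 FIRE
t=1: input=4 -> V=0 FIRE
t=2: input=3 -> V=0 FIRE
t=3: input=2 -> V=12
t=4: input=2 -> V=0 FIRE
t=5: input=4 -> V=0 FIRE
t=6: input=1 -> V=6
t=7: input=3 -> V=0 FIRE
t=8: input=4 -> V=0 FIRE
t=9: input=1 -> V=6
t=10: input=1 -> V=9
t=11: input=4 -> V=0 FIRE
t=12: input=3 -> V=0 FIRE
t=13: input=4 -> V=0 FIRE
t=14: input=2 -> V=12

Answer: 1 1 2 1 2 1 3 1 1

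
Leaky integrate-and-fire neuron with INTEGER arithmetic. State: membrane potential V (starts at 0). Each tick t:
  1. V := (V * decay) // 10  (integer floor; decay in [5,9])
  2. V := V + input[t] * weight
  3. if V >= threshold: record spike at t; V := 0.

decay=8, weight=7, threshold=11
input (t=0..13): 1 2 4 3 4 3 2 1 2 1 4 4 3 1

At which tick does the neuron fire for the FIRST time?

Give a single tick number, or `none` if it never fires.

Answer: 1

Derivation:
t=0: input=1 -> V=7
t=1: input=2 -> V=0 FIRE
t=2: input=4 -> V=0 FIRE
t=3: input=3 -> V=0 FIRE
t=4: input=4 -> V=0 FIRE
t=5: input=3 -> V=0 FIRE
t=6: input=2 -> V=0 FIRE
t=7: input=1 -> V=7
t=8: input=2 -> V=0 FIRE
t=9: input=1 -> V=7
t=10: input=4 -> V=0 FIRE
t=11: input=4 -> V=0 FIRE
t=12: input=3 -> V=0 FIRE
t=13: input=1 -> V=7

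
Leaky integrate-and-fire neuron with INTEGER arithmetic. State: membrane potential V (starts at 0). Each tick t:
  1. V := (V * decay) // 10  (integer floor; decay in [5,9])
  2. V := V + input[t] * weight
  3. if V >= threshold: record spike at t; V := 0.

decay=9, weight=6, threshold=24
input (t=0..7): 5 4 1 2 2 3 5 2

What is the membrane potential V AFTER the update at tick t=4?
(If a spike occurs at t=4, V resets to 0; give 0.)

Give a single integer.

Answer: 0

Derivation:
t=0: input=5 -> V=0 FIRE
t=1: input=4 -> V=0 FIRE
t=2: input=1 -> V=6
t=3: input=2 -> V=17
t=4: input=2 -> V=0 FIRE
t=5: input=3 -> V=18
t=6: input=5 -> V=0 FIRE
t=7: input=2 -> V=12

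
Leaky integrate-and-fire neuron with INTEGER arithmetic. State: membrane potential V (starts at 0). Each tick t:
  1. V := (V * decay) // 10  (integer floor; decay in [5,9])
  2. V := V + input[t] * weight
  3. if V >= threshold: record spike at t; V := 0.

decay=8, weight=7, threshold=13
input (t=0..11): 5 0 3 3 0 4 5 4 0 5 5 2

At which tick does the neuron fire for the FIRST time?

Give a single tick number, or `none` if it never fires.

Answer: 0

Derivation:
t=0: input=5 -> V=0 FIRE
t=1: input=0 -> V=0
t=2: input=3 -> V=0 FIRE
t=3: input=3 -> V=0 FIRE
t=4: input=0 -> V=0
t=5: input=4 -> V=0 FIRE
t=6: input=5 -> V=0 FIRE
t=7: input=4 -> V=0 FIRE
t=8: input=0 -> V=0
t=9: input=5 -> V=0 FIRE
t=10: input=5 -> V=0 FIRE
t=11: input=2 -> V=0 FIRE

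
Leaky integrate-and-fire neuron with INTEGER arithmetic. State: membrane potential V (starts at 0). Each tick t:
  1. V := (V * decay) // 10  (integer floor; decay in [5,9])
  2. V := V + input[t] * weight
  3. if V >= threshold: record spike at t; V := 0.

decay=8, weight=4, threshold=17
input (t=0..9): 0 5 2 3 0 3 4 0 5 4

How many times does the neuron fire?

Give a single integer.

t=0: input=0 -> V=0
t=1: input=5 -> V=0 FIRE
t=2: input=2 -> V=8
t=3: input=3 -> V=0 FIRE
t=4: input=0 -> V=0
t=5: input=3 -> V=12
t=6: input=4 -> V=0 FIRE
t=7: input=0 -> V=0
t=8: input=5 -> V=0 FIRE
t=9: input=4 -> V=16

Answer: 4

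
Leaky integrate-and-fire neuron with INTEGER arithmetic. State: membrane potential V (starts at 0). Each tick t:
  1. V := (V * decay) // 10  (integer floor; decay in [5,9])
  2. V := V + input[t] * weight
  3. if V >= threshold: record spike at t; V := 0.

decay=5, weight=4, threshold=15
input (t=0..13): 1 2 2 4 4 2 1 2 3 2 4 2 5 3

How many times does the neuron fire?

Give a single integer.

Answer: 5

Derivation:
t=0: input=1 -> V=4
t=1: input=2 -> V=10
t=2: input=2 -> V=13
t=3: input=4 -> V=0 FIRE
t=4: input=4 -> V=0 FIRE
t=5: input=2 -> V=8
t=6: input=1 -> V=8
t=7: input=2 -> V=12
t=8: input=3 -> V=0 FIRE
t=9: input=2 -> V=8
t=10: input=4 -> V=0 FIRE
t=11: input=2 -> V=8
t=12: input=5 -> V=0 FIRE
t=13: input=3 -> V=12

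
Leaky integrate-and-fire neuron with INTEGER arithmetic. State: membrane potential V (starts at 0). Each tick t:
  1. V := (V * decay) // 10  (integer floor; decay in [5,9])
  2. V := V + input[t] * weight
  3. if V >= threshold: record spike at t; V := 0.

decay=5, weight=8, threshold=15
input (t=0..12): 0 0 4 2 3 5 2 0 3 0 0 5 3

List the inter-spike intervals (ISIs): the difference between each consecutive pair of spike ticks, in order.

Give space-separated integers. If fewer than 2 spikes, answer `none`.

t=0: input=0 -> V=0
t=1: input=0 -> V=0
t=2: input=4 -> V=0 FIRE
t=3: input=2 -> V=0 FIRE
t=4: input=3 -> V=0 FIRE
t=5: input=5 -> V=0 FIRE
t=6: input=2 -> V=0 FIRE
t=7: input=0 -> V=0
t=8: input=3 -> V=0 FIRE
t=9: input=0 -> V=0
t=10: input=0 -> V=0
t=11: input=5 -> V=0 FIRE
t=12: input=3 -> V=0 FIRE

Answer: 1 1 1 1 2 3 1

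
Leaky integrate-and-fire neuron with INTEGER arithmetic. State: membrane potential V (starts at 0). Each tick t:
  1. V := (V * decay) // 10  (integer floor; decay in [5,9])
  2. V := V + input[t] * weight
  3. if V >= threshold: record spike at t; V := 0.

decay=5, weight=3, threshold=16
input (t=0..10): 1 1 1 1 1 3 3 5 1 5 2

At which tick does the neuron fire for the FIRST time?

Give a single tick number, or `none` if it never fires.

Answer: 7

Derivation:
t=0: input=1 -> V=3
t=1: input=1 -> V=4
t=2: input=1 -> V=5
t=3: input=1 -> V=5
t=4: input=1 -> V=5
t=5: input=3 -> V=11
t=6: input=3 -> V=14
t=7: input=5 -> V=0 FIRE
t=8: input=1 -> V=3
t=9: input=5 -> V=0 FIRE
t=10: input=2 -> V=6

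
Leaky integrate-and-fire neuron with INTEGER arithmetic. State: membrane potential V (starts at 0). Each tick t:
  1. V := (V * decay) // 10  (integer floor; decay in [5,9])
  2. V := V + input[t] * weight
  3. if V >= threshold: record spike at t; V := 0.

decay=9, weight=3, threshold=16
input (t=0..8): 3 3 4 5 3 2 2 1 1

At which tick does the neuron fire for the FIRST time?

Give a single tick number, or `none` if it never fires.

t=0: input=3 -> V=9
t=1: input=3 -> V=0 FIRE
t=2: input=4 -> V=12
t=3: input=5 -> V=0 FIRE
t=4: input=3 -> V=9
t=5: input=2 -> V=14
t=6: input=2 -> V=0 FIRE
t=7: input=1 -> V=3
t=8: input=1 -> V=5

Answer: 1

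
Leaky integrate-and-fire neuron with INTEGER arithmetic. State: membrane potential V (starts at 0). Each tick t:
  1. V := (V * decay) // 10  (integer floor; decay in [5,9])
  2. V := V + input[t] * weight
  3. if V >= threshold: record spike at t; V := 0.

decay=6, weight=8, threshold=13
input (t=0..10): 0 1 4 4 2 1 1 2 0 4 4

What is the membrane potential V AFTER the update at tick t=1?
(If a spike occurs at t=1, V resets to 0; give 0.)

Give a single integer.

t=0: input=0 -> V=0
t=1: input=1 -> V=8
t=2: input=4 -> V=0 FIRE
t=3: input=4 -> V=0 FIRE
t=4: input=2 -> V=0 FIRE
t=5: input=1 -> V=8
t=6: input=1 -> V=12
t=7: input=2 -> V=0 FIRE
t=8: input=0 -> V=0
t=9: input=4 -> V=0 FIRE
t=10: input=4 -> V=0 FIRE

Answer: 8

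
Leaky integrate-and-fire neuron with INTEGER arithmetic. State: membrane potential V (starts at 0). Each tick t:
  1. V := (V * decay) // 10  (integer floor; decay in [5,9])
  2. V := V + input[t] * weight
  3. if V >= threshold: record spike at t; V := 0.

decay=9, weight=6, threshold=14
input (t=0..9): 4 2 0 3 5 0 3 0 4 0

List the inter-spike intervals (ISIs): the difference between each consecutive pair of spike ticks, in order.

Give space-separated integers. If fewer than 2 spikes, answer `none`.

t=0: input=4 -> V=0 FIRE
t=1: input=2 -> V=12
t=2: input=0 -> V=10
t=3: input=3 -> V=0 FIRE
t=4: input=5 -> V=0 FIRE
t=5: input=0 -> V=0
t=6: input=3 -> V=0 FIRE
t=7: input=0 -> V=0
t=8: input=4 -> V=0 FIRE
t=9: input=0 -> V=0

Answer: 3 1 2 2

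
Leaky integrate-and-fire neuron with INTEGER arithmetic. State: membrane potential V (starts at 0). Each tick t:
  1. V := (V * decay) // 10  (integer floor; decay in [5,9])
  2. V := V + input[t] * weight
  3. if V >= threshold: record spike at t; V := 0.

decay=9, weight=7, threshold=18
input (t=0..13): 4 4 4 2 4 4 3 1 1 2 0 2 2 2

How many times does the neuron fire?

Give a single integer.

Answer: 8

Derivation:
t=0: input=4 -> V=0 FIRE
t=1: input=4 -> V=0 FIRE
t=2: input=4 -> V=0 FIRE
t=3: input=2 -> V=14
t=4: input=4 -> V=0 FIRE
t=5: input=4 -> V=0 FIRE
t=6: input=3 -> V=0 FIRE
t=7: input=1 -> V=7
t=8: input=1 -> V=13
t=9: input=2 -> V=0 FIRE
t=10: input=0 -> V=0
t=11: input=2 -> V=14
t=12: input=2 -> V=0 FIRE
t=13: input=2 -> V=14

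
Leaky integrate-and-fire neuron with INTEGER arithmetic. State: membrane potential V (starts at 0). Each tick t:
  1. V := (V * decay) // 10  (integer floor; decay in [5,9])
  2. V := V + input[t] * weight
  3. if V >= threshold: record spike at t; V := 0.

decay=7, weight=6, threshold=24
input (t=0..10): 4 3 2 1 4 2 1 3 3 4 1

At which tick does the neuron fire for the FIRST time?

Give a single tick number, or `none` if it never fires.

t=0: input=4 -> V=0 FIRE
t=1: input=3 -> V=18
t=2: input=2 -> V=0 FIRE
t=3: input=1 -> V=6
t=4: input=4 -> V=0 FIRE
t=5: input=2 -> V=12
t=6: input=1 -> V=14
t=7: input=3 -> V=0 FIRE
t=8: input=3 -> V=18
t=9: input=4 -> V=0 FIRE
t=10: input=1 -> V=6

Answer: 0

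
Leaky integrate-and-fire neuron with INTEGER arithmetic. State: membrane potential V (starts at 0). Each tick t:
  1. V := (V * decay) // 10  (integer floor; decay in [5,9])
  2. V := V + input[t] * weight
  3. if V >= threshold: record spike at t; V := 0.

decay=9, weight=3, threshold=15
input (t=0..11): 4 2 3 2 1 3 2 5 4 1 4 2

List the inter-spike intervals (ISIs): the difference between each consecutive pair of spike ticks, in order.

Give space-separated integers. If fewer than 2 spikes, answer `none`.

t=0: input=4 -> V=12
t=1: input=2 -> V=0 FIRE
t=2: input=3 -> V=9
t=3: input=2 -> V=14
t=4: input=1 -> V=0 FIRE
t=5: input=3 -> V=9
t=6: input=2 -> V=14
t=7: input=5 -> V=0 FIRE
t=8: input=4 -> V=12
t=9: input=1 -> V=13
t=10: input=4 -> V=0 FIRE
t=11: input=2 -> V=6

Answer: 3 3 3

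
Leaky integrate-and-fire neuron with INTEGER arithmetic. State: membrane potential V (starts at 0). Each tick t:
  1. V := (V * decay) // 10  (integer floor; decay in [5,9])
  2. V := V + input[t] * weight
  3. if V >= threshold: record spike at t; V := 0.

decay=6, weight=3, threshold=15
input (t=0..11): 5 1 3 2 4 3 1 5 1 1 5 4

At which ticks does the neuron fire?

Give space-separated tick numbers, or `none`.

Answer: 0 4 7 10

Derivation:
t=0: input=5 -> V=0 FIRE
t=1: input=1 -> V=3
t=2: input=3 -> V=10
t=3: input=2 -> V=12
t=4: input=4 -> V=0 FIRE
t=5: input=3 -> V=9
t=6: input=1 -> V=8
t=7: input=5 -> V=0 FIRE
t=8: input=1 -> V=3
t=9: input=1 -> V=4
t=10: input=5 -> V=0 FIRE
t=11: input=4 -> V=12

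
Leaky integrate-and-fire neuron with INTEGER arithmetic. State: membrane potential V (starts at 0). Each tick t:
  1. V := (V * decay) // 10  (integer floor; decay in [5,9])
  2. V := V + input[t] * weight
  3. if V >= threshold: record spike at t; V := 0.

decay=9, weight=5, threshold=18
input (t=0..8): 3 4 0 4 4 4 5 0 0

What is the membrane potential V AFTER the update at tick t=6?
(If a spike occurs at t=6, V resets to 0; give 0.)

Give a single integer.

Answer: 0

Derivation:
t=0: input=3 -> V=15
t=1: input=4 -> V=0 FIRE
t=2: input=0 -> V=0
t=3: input=4 -> V=0 FIRE
t=4: input=4 -> V=0 FIRE
t=5: input=4 -> V=0 FIRE
t=6: input=5 -> V=0 FIRE
t=7: input=0 -> V=0
t=8: input=0 -> V=0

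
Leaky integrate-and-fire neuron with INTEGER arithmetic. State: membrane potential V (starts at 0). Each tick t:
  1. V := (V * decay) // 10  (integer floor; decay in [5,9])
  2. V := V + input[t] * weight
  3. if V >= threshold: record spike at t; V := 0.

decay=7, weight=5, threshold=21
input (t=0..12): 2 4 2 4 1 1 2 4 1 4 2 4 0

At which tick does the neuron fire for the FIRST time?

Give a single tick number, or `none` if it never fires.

t=0: input=2 -> V=10
t=1: input=4 -> V=0 FIRE
t=2: input=2 -> V=10
t=3: input=4 -> V=0 FIRE
t=4: input=1 -> V=5
t=5: input=1 -> V=8
t=6: input=2 -> V=15
t=7: input=4 -> V=0 FIRE
t=8: input=1 -> V=5
t=9: input=4 -> V=0 FIRE
t=10: input=2 -> V=10
t=11: input=4 -> V=0 FIRE
t=12: input=0 -> V=0

Answer: 1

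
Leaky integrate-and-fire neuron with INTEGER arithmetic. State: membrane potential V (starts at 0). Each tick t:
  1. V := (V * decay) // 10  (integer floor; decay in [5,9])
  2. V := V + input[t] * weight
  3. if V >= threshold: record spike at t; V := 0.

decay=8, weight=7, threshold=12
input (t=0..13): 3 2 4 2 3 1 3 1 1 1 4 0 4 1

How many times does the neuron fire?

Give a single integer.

t=0: input=3 -> V=0 FIRE
t=1: input=2 -> V=0 FIRE
t=2: input=4 -> V=0 FIRE
t=3: input=2 -> V=0 FIRE
t=4: input=3 -> V=0 FIRE
t=5: input=1 -> V=7
t=6: input=3 -> V=0 FIRE
t=7: input=1 -> V=7
t=8: input=1 -> V=0 FIRE
t=9: input=1 -> V=7
t=10: input=4 -> V=0 FIRE
t=11: input=0 -> V=0
t=12: input=4 -> V=0 FIRE
t=13: input=1 -> V=7

Answer: 9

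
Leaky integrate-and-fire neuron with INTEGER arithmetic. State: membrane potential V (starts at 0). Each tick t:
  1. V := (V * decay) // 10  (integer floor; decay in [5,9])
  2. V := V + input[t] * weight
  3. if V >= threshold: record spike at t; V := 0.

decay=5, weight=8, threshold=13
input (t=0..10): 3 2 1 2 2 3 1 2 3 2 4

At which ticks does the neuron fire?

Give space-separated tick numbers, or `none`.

Answer: 0 1 3 4 5 7 8 9 10

Derivation:
t=0: input=3 -> V=0 FIRE
t=1: input=2 -> V=0 FIRE
t=2: input=1 -> V=8
t=3: input=2 -> V=0 FIRE
t=4: input=2 -> V=0 FIRE
t=5: input=3 -> V=0 FIRE
t=6: input=1 -> V=8
t=7: input=2 -> V=0 FIRE
t=8: input=3 -> V=0 FIRE
t=9: input=2 -> V=0 FIRE
t=10: input=4 -> V=0 FIRE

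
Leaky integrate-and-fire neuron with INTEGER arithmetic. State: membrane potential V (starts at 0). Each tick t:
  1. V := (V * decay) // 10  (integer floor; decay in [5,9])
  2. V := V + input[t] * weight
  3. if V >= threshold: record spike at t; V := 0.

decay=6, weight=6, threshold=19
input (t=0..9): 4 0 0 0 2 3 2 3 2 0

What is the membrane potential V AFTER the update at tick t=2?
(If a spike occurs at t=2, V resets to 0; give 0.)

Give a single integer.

Answer: 0

Derivation:
t=0: input=4 -> V=0 FIRE
t=1: input=0 -> V=0
t=2: input=0 -> V=0
t=3: input=0 -> V=0
t=4: input=2 -> V=12
t=5: input=3 -> V=0 FIRE
t=6: input=2 -> V=12
t=7: input=3 -> V=0 FIRE
t=8: input=2 -> V=12
t=9: input=0 -> V=7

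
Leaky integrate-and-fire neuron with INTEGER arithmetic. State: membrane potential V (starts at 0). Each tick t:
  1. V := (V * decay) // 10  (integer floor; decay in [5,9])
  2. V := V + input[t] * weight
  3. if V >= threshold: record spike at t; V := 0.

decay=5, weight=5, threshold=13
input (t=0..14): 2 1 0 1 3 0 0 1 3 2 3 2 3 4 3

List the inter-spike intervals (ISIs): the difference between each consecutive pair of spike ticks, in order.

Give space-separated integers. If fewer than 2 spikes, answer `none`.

t=0: input=2 -> V=10
t=1: input=1 -> V=10
t=2: input=0 -> V=5
t=3: input=1 -> V=7
t=4: input=3 -> V=0 FIRE
t=5: input=0 -> V=0
t=6: input=0 -> V=0
t=7: input=1 -> V=5
t=8: input=3 -> V=0 FIRE
t=9: input=2 -> V=10
t=10: input=3 -> V=0 FIRE
t=11: input=2 -> V=10
t=12: input=3 -> V=0 FIRE
t=13: input=4 -> V=0 FIRE
t=14: input=3 -> V=0 FIRE

Answer: 4 2 2 1 1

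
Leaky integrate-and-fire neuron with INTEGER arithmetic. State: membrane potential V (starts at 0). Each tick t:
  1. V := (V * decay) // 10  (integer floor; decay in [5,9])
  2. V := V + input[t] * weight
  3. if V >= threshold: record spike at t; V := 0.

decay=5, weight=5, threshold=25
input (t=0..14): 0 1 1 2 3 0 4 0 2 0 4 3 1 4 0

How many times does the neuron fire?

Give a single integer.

Answer: 2

Derivation:
t=0: input=0 -> V=0
t=1: input=1 -> V=5
t=2: input=1 -> V=7
t=3: input=2 -> V=13
t=4: input=3 -> V=21
t=5: input=0 -> V=10
t=6: input=4 -> V=0 FIRE
t=7: input=0 -> V=0
t=8: input=2 -> V=10
t=9: input=0 -> V=5
t=10: input=4 -> V=22
t=11: input=3 -> V=0 FIRE
t=12: input=1 -> V=5
t=13: input=4 -> V=22
t=14: input=0 -> V=11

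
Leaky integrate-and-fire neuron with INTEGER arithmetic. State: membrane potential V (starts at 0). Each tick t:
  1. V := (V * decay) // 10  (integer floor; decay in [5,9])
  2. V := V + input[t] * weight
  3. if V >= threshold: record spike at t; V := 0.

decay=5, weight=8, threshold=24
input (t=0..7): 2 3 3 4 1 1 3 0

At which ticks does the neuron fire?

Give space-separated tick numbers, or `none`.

t=0: input=2 -> V=16
t=1: input=3 -> V=0 FIRE
t=2: input=3 -> V=0 FIRE
t=3: input=4 -> V=0 FIRE
t=4: input=1 -> V=8
t=5: input=1 -> V=12
t=6: input=3 -> V=0 FIRE
t=7: input=0 -> V=0

Answer: 1 2 3 6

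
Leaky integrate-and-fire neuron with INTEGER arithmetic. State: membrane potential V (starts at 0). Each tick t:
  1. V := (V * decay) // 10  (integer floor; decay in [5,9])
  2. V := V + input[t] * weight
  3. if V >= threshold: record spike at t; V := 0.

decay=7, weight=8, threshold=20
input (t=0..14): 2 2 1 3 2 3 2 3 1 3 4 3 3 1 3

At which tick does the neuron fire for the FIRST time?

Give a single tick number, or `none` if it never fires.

t=0: input=2 -> V=16
t=1: input=2 -> V=0 FIRE
t=2: input=1 -> V=8
t=3: input=3 -> V=0 FIRE
t=4: input=2 -> V=16
t=5: input=3 -> V=0 FIRE
t=6: input=2 -> V=16
t=7: input=3 -> V=0 FIRE
t=8: input=1 -> V=8
t=9: input=3 -> V=0 FIRE
t=10: input=4 -> V=0 FIRE
t=11: input=3 -> V=0 FIRE
t=12: input=3 -> V=0 FIRE
t=13: input=1 -> V=8
t=14: input=3 -> V=0 FIRE

Answer: 1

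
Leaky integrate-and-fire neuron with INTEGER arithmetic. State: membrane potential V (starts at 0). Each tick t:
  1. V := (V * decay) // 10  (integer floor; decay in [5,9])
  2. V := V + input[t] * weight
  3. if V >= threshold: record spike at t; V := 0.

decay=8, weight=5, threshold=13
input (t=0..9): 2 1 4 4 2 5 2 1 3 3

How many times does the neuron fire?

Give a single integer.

t=0: input=2 -> V=10
t=1: input=1 -> V=0 FIRE
t=2: input=4 -> V=0 FIRE
t=3: input=4 -> V=0 FIRE
t=4: input=2 -> V=10
t=5: input=5 -> V=0 FIRE
t=6: input=2 -> V=10
t=7: input=1 -> V=0 FIRE
t=8: input=3 -> V=0 FIRE
t=9: input=3 -> V=0 FIRE

Answer: 7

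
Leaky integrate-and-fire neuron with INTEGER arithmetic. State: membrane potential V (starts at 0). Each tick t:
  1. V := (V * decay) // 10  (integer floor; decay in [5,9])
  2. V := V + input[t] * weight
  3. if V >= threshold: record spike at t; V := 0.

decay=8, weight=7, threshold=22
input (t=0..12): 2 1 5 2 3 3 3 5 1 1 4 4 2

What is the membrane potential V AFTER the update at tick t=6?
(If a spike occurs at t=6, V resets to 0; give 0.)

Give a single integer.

t=0: input=2 -> V=14
t=1: input=1 -> V=18
t=2: input=5 -> V=0 FIRE
t=3: input=2 -> V=14
t=4: input=3 -> V=0 FIRE
t=5: input=3 -> V=21
t=6: input=3 -> V=0 FIRE
t=7: input=5 -> V=0 FIRE
t=8: input=1 -> V=7
t=9: input=1 -> V=12
t=10: input=4 -> V=0 FIRE
t=11: input=4 -> V=0 FIRE
t=12: input=2 -> V=14

Answer: 0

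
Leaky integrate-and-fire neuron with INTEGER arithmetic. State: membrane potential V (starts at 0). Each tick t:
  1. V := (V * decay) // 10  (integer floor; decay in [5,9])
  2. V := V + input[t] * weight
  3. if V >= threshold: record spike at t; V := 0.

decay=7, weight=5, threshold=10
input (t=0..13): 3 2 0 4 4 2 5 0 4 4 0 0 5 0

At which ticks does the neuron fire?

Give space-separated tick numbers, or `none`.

t=0: input=3 -> V=0 FIRE
t=1: input=2 -> V=0 FIRE
t=2: input=0 -> V=0
t=3: input=4 -> V=0 FIRE
t=4: input=4 -> V=0 FIRE
t=5: input=2 -> V=0 FIRE
t=6: input=5 -> V=0 FIRE
t=7: input=0 -> V=0
t=8: input=4 -> V=0 FIRE
t=9: input=4 -> V=0 FIRE
t=10: input=0 -> V=0
t=11: input=0 -> V=0
t=12: input=5 -> V=0 FIRE
t=13: input=0 -> V=0

Answer: 0 1 3 4 5 6 8 9 12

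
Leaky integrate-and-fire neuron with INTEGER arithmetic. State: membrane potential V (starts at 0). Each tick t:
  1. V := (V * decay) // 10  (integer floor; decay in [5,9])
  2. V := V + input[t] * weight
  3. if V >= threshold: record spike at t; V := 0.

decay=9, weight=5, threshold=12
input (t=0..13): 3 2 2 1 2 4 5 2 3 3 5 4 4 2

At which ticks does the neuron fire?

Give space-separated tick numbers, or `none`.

Answer: 0 2 4 5 6 8 9 10 11 12

Derivation:
t=0: input=3 -> V=0 FIRE
t=1: input=2 -> V=10
t=2: input=2 -> V=0 FIRE
t=3: input=1 -> V=5
t=4: input=2 -> V=0 FIRE
t=5: input=4 -> V=0 FIRE
t=6: input=5 -> V=0 FIRE
t=7: input=2 -> V=10
t=8: input=3 -> V=0 FIRE
t=9: input=3 -> V=0 FIRE
t=10: input=5 -> V=0 FIRE
t=11: input=4 -> V=0 FIRE
t=12: input=4 -> V=0 FIRE
t=13: input=2 -> V=10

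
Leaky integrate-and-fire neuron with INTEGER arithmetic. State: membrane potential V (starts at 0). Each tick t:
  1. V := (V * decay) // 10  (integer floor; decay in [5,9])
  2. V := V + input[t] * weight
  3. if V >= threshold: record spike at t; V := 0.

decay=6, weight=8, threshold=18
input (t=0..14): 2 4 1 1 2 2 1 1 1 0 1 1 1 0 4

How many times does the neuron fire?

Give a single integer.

Answer: 4

Derivation:
t=0: input=2 -> V=16
t=1: input=4 -> V=0 FIRE
t=2: input=1 -> V=8
t=3: input=1 -> V=12
t=4: input=2 -> V=0 FIRE
t=5: input=2 -> V=16
t=6: input=1 -> V=17
t=7: input=1 -> V=0 FIRE
t=8: input=1 -> V=8
t=9: input=0 -> V=4
t=10: input=1 -> V=10
t=11: input=1 -> V=14
t=12: input=1 -> V=16
t=13: input=0 -> V=9
t=14: input=4 -> V=0 FIRE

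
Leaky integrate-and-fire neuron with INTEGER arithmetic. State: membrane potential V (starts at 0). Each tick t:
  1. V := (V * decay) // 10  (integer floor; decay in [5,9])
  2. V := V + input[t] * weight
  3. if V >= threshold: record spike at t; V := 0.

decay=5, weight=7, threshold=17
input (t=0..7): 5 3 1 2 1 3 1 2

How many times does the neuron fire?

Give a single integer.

t=0: input=5 -> V=0 FIRE
t=1: input=3 -> V=0 FIRE
t=2: input=1 -> V=7
t=3: input=2 -> V=0 FIRE
t=4: input=1 -> V=7
t=5: input=3 -> V=0 FIRE
t=6: input=1 -> V=7
t=7: input=2 -> V=0 FIRE

Answer: 5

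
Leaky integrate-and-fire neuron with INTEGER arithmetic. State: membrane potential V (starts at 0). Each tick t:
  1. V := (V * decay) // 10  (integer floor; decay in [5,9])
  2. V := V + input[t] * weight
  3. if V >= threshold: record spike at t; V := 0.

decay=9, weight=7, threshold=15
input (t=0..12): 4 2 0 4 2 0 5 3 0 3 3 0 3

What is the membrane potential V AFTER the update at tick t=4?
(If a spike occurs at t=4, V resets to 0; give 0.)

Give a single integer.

Answer: 14

Derivation:
t=0: input=4 -> V=0 FIRE
t=1: input=2 -> V=14
t=2: input=0 -> V=12
t=3: input=4 -> V=0 FIRE
t=4: input=2 -> V=14
t=5: input=0 -> V=12
t=6: input=5 -> V=0 FIRE
t=7: input=3 -> V=0 FIRE
t=8: input=0 -> V=0
t=9: input=3 -> V=0 FIRE
t=10: input=3 -> V=0 FIRE
t=11: input=0 -> V=0
t=12: input=3 -> V=0 FIRE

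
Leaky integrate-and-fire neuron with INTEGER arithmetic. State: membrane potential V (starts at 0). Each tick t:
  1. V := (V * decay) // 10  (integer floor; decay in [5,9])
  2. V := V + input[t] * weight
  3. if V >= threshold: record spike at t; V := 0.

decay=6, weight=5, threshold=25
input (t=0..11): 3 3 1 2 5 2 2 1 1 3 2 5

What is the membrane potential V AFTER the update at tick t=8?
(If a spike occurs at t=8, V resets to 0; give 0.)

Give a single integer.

Answer: 13

Derivation:
t=0: input=3 -> V=15
t=1: input=3 -> V=24
t=2: input=1 -> V=19
t=3: input=2 -> V=21
t=4: input=5 -> V=0 FIRE
t=5: input=2 -> V=10
t=6: input=2 -> V=16
t=7: input=1 -> V=14
t=8: input=1 -> V=13
t=9: input=3 -> V=22
t=10: input=2 -> V=23
t=11: input=5 -> V=0 FIRE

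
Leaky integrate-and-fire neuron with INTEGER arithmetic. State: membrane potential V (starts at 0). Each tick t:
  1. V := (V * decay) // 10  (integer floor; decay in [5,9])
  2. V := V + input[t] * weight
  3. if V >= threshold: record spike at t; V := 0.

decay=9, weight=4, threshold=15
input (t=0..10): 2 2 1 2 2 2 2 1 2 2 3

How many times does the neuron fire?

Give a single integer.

Answer: 4

Derivation:
t=0: input=2 -> V=8
t=1: input=2 -> V=0 FIRE
t=2: input=1 -> V=4
t=3: input=2 -> V=11
t=4: input=2 -> V=0 FIRE
t=5: input=2 -> V=8
t=6: input=2 -> V=0 FIRE
t=7: input=1 -> V=4
t=8: input=2 -> V=11
t=9: input=2 -> V=0 FIRE
t=10: input=3 -> V=12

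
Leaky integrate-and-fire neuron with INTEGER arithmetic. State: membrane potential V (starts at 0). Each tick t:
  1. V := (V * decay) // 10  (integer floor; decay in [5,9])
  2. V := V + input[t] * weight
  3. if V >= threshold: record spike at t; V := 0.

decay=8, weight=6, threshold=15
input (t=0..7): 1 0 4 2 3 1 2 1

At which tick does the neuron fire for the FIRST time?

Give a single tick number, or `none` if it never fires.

Answer: 2

Derivation:
t=0: input=1 -> V=6
t=1: input=0 -> V=4
t=2: input=4 -> V=0 FIRE
t=3: input=2 -> V=12
t=4: input=3 -> V=0 FIRE
t=5: input=1 -> V=6
t=6: input=2 -> V=0 FIRE
t=7: input=1 -> V=6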